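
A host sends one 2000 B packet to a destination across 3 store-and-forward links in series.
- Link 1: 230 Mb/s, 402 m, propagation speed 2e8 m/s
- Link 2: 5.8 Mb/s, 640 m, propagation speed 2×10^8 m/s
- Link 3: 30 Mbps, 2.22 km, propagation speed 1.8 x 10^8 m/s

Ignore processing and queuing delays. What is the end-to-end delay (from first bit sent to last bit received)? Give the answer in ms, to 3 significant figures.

3.38 ms

L = 2000 × 8 = 16000 bits.
Transmission delays (L/R per hop): 0.0695652, 2.75862, 0.533333 ms; sum = 3.36152 ms.
Propagation delays (d/s per hop): 0.00201, 0.0032, 0.0123333 ms; sum = 0.0175433 ms.
End-to-end = 3.38 ms.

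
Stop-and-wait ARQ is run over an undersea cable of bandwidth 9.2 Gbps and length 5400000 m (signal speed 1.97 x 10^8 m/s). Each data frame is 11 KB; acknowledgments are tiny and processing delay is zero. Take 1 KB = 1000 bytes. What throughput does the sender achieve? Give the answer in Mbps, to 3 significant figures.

t_tx = L/R = 88000/9200000000 = 9.56522e-06 s.
t_prop = 5400000/197000000 = 0.0274112 s; RTT = 0.0548223 s.
Cycle = t_tx + RTT = 0.0548319 s.
Throughput = L / cycle = 88000 / 0.0548319 = 1.60 Mbps.

1.60 Mbps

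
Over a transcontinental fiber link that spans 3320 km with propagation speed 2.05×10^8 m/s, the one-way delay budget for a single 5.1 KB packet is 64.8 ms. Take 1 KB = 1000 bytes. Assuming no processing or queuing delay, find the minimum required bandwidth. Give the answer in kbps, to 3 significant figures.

839 kbps

L = 40800 bits.
Propagation delay = 3320000 / 2.05e+08 = 16.1951 ms.
Transmission budget = 64.8 − 16.1951 = 48.6049 ms.
R ≥ L / t_tx = 40800 bits / 0.0486049 s = 839 kbps.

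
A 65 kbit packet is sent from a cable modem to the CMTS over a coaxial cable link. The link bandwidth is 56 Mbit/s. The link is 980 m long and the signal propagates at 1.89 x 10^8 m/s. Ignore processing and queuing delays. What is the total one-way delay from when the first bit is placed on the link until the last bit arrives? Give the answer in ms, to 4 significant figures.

L = 65000 bits.
Transmission delay = L/R = 65000 / 56000000 = 1.16071 ms.
Propagation delay = d/s = 980 m / 189000000 m/s = 0.00518519 ms.
Total = 1.166 ms.

1.166 ms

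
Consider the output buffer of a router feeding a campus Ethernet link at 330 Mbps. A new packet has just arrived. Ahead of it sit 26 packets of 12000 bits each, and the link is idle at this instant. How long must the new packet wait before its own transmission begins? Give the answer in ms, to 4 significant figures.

0.9455 ms

Each queued packet: L/R = 12000/330000000 = 0.0363636 ms.
26 queued → 0.945455 ms.
Queuing delay = 0.9455 ms.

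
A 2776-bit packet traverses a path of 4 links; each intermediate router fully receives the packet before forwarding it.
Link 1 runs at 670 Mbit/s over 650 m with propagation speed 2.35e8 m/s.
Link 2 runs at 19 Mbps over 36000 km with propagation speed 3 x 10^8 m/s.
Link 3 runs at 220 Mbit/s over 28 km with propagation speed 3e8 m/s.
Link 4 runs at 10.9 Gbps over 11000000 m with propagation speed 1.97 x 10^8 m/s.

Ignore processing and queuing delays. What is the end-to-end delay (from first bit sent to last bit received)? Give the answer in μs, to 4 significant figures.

176100 μs

Transmission delays (L/R per hop): 4.14328, 146.105, 12.6182, 0.254679 μs; sum = 163.121 μs.
Propagation delays (d/s per hop): 2.76596, 120000, 93.3333, 55837.6 μs; sum = 175934 μs.
End-to-end = 176100 μs.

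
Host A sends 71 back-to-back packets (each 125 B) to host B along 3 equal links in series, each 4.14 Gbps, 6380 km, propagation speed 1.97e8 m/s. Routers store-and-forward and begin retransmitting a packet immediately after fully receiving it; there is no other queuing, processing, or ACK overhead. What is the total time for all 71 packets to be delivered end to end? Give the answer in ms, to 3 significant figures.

97.2 ms

Per-hop transmission t_tx = L/R = 1000/4.14e+09 = 0.000241546 ms.
Per-hop propagation t_prop = 6380000/197000000 = 32.3858 ms.
Pipeline fill: first packet needs 3·t_tx to clear all hops; remaining 70 packets each add one t_tx.
Total = (3+71-1)·t_tx + 3·t_prop = 73·0.000241546 + 3·32.3858 = 97.2 ms.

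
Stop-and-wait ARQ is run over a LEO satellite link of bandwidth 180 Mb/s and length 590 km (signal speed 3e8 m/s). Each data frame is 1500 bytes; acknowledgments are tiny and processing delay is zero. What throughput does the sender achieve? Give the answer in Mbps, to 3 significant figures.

3.00 Mbps

t_tx = L/R = 12000/180000000 = 6.66667e-05 s.
t_prop = 590000/300000000 = 0.00196667 s; RTT = 0.00393333 s.
Cycle = t_tx + RTT = 0.004 s.
Throughput = L / cycle = 12000 / 0.004 = 3.00 Mbps.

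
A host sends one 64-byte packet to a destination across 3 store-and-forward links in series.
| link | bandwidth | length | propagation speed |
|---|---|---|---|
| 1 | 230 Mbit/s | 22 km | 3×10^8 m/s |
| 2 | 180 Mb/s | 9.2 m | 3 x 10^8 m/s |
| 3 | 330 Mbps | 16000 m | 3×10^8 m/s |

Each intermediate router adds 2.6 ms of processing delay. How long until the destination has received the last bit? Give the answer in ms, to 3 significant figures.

5.33 ms

L = 64 × 8 = 512 bits.
Transmission delays (L/R per hop): 0.00222609, 0.00284444, 0.00155152 ms; sum = 0.00662205 ms.
Propagation delays (d/s per hop): 0.0733333, 3.06667e-05, 0.0533333 ms; sum = 0.126697 ms.
Processing at 2 router(s): 2 × 2.6 ms = 5.2 ms.
End-to-end = 5.33 ms.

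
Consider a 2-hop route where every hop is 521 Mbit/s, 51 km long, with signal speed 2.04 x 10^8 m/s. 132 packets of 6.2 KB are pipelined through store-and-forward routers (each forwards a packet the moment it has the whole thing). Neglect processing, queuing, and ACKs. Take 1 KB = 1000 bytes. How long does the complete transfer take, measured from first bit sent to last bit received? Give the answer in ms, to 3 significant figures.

Per-hop transmission t_tx = L/R = 49600/521000000 = 0.0952015 ms.
Per-hop propagation t_prop = 51000/204000000 = 0.25 ms.
Pipeline fill: first packet needs 2·t_tx to clear all hops; remaining 131 packets each add one t_tx.
Total = (2+132-1)·t_tx + 2·t_prop = 133·0.0952015 + 2·0.25 = 13.2 ms.

13.2 ms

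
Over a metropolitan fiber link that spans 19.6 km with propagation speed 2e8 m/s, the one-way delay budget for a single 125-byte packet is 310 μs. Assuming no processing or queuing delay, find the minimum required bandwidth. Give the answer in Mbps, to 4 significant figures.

4.717 Mbps

L = 1000 bits.
Propagation delay = 19600 / 200000000 = 98 μs.
Transmission budget = 310 − 98 = 212 μs.
R ≥ L / t_tx = 1000 bits / 0.000212 s = 4.717 Mbps.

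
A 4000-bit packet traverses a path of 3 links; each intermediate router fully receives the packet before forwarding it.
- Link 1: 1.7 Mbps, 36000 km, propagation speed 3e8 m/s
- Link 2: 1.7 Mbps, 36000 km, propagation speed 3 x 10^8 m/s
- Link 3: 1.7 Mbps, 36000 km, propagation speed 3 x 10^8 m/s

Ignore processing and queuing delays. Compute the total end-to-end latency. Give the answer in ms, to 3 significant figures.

Transmission delay per hop = L/R = 4000/1700000 = 2.35294 ms; 3 hops → 7.05882 ms.
Propagation delays (d/s per hop): 120, 120, 120 ms; sum = 360 ms.
End-to-end = 367 ms.

367 ms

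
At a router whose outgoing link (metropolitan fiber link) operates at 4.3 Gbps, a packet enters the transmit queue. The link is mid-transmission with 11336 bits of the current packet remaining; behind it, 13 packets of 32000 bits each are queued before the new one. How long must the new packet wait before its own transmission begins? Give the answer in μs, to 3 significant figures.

Each queued packet: L/R = 32000/4300000000 = 7.44186 μs.
13 queued → 96.7442 μs.
Plus remaining 11336 bits of current packet: 2.63628 μs.
Queuing delay = 99.4 μs.

99.4 μs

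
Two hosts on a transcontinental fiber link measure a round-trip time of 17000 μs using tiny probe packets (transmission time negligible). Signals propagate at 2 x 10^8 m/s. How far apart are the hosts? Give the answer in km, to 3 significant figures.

1700 km

One-way propagation = RTT/2 = 8500 μs.
d = s × t = 200000000 × 0.0085 = 1700 km.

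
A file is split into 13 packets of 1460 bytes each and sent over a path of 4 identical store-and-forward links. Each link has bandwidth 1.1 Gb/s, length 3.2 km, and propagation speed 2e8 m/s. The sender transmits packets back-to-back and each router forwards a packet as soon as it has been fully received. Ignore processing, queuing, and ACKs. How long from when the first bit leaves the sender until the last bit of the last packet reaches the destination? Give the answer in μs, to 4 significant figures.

233.9 μs

Per-hop transmission t_tx = L/R = 11680/1100000000 = 10.6182 μs.
Per-hop propagation t_prop = 3200/200000000 = 16 μs.
Pipeline fill: first packet needs 4·t_tx to clear all hops; remaining 12 packets each add one t_tx.
Total = (4+13-1)·t_tx + 4·t_prop = 16·10.6182 + 4·16 = 233.9 μs.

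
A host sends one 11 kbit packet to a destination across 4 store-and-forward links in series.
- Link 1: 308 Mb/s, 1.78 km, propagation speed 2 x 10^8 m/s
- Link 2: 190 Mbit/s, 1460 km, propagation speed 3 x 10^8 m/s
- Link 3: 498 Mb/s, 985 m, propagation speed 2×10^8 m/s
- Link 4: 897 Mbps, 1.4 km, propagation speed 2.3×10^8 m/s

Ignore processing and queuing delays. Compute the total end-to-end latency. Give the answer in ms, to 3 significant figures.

5.01 ms

L = 11000 bits.
Transmission delays (L/R per hop): 0.0357143, 0.0578947, 0.0220884, 0.0122631 ms; sum = 0.12796 ms.
Propagation delays (d/s per hop): 0.0089, 4.86667, 0.004925, 0.00608696 ms; sum = 4.88658 ms.
End-to-end = 5.01 ms.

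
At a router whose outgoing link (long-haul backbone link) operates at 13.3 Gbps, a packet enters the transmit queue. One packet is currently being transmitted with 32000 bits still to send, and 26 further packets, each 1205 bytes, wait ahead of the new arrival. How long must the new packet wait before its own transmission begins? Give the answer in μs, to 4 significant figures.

Each queued packet: L/R = 9640/13300000000 = 0.724812 μs.
26 queued → 18.8451 μs.
Plus remaining 32000 bits of current packet: 2.40602 μs.
Queuing delay = 21.25 μs.

21.25 μs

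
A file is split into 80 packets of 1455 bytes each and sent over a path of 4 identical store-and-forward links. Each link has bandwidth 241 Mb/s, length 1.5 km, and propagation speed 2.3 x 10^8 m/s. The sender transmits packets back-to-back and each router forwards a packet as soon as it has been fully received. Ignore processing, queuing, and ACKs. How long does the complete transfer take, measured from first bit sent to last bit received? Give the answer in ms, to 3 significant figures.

Per-hop transmission t_tx = L/R = 11640/241000000 = 0.0482988 ms.
Per-hop propagation t_prop = 1500/2.3e+08 = 0.00652174 ms.
Pipeline fill: first packet needs 4·t_tx to clear all hops; remaining 79 packets each add one t_tx.
Total = (4+80-1)·t_tx + 4·t_prop = 83·0.0482988 + 4·0.00652174 = 4.03 ms.

4.03 ms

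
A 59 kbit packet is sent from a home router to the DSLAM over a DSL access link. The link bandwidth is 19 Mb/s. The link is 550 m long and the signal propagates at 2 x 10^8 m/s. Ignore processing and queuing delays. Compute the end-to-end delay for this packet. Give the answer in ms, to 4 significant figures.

L = 59000 bits.
Transmission delay = L/R = 59000 / 19000000 = 3.10526 ms.
Propagation delay = d/s = 550 m / 200000000 m/s = 0.00275 ms.
Total = 3.108 ms.

3.108 ms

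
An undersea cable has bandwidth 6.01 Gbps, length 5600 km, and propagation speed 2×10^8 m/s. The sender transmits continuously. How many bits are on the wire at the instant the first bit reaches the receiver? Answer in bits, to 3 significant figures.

168000000 bits

Propagation delay = 5600000 / 200000000 = 0.028 s.
BDP = R × t_prop = 6010000000 × 0.028 = 168280000 bits.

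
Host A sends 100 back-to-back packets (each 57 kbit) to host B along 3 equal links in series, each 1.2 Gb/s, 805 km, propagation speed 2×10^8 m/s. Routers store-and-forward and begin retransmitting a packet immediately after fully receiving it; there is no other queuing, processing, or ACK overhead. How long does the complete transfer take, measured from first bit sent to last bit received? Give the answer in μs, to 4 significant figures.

16920 μs

Per-hop transmission t_tx = L/R = 57000/1200000000 = 47.5 μs.
Per-hop propagation t_prop = 805000/200000000 = 4025 μs.
Pipeline fill: first packet needs 3·t_tx to clear all hops; remaining 99 packets each add one t_tx.
Total = (3+100-1)·t_tx + 3·t_prop = 102·47.5 + 3·4025 = 16920 μs.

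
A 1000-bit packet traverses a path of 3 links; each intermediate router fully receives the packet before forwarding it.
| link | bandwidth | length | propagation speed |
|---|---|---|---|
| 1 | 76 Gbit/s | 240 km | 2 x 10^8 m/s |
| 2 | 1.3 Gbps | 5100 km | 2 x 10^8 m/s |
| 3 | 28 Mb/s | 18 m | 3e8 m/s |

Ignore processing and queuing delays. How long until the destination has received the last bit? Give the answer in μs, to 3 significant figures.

Transmission delays (L/R per hop): 0.0131579, 0.769231, 35.7143 μs; sum = 36.4967 μs.
Propagation delays (d/s per hop): 1200, 25500, 0.06 μs; sum = 26700.1 μs.
End-to-end = 26700 μs.

26700 μs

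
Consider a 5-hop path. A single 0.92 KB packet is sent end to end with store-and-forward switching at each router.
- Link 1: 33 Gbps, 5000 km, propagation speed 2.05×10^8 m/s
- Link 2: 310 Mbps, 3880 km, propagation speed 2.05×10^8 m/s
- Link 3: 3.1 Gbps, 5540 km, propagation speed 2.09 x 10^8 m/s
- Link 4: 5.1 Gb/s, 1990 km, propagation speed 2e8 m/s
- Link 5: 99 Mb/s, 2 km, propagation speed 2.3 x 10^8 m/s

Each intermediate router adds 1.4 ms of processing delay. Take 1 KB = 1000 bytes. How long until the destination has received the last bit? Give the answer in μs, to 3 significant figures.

L = 7360 bits.
Transmission delays (L/R per hop): 0.22303, 23.7419, 2.37419, 1.44314, 74.3434 μs; sum = 102.126 μs.
Propagation delays (d/s per hop): 24390.2, 18926.8, 26507.2, 9950, 8.69565 μs; sum = 79782.9 μs.
Processing at 4 router(s): 4 × 1.4 ms = 5600 μs.
End-to-end = 85500 μs.

85500 μs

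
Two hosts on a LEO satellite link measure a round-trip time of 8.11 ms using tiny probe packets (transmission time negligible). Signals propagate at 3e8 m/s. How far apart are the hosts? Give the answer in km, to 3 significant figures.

One-way propagation = RTT/2 = 4.055 ms.
d = s × t = 300000000 × 0.004055 = 1220 km.

1220 km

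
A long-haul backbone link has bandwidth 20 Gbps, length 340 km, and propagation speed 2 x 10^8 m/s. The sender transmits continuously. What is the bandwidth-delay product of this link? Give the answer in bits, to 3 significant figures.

Propagation delay = 340000 / 200000000 = 0.0017 s.
BDP = R × t_prop = 20000000000 × 0.0017 = 34000000 bits.

34000000 bits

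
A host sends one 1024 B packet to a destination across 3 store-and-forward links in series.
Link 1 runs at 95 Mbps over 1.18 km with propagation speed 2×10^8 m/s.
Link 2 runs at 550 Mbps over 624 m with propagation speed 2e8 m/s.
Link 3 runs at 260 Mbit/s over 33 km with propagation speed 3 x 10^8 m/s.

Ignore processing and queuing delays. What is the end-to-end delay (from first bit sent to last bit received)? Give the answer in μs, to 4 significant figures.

251.7 μs

L = 1024 × 8 = 8192 bits.
Transmission delays (L/R per hop): 86.2316, 14.8945, 31.5077 μs; sum = 132.634 μs.
Propagation delays (d/s per hop): 5.9, 3.12, 110 μs; sum = 119.02 μs.
End-to-end = 251.7 μs.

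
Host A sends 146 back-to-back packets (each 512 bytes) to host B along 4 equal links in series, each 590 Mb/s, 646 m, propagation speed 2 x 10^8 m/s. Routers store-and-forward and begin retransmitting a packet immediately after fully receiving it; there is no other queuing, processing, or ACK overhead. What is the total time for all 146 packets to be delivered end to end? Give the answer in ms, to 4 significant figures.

1.047 ms

Per-hop transmission t_tx = L/R = 4096/590000000 = 0.00694237 ms.
Per-hop propagation t_prop = 646/200000000 = 0.00323 ms.
Pipeline fill: first packet needs 4·t_tx to clear all hops; remaining 145 packets each add one t_tx.
Total = (4+146-1)·t_tx + 4·t_prop = 149·0.00694237 + 4·0.00323 = 1.047 ms.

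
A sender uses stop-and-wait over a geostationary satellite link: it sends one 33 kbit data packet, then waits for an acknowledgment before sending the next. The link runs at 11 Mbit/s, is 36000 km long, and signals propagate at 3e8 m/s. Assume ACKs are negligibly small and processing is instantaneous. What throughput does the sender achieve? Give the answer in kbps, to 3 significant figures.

136 kbps

t_tx = L/R = 33000/11000000 = 0.003 s.
t_prop = 36000000/300000000 = 0.12 s; RTT = 0.24 s.
Cycle = t_tx + RTT = 0.243 s.
Throughput = L / cycle = 33000 / 0.243 = 136 kbps.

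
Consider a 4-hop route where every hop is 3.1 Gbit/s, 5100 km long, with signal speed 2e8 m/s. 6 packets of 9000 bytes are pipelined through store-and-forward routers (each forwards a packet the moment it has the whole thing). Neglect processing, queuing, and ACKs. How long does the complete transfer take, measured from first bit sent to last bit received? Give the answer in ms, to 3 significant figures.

Per-hop transmission t_tx = L/R = 72000/3100000000 = 0.0232258 ms.
Per-hop propagation t_prop = 5100000/200000000 = 25.5 ms.
Pipeline fill: first packet needs 4·t_tx to clear all hops; remaining 5 packets each add one t_tx.
Total = (4+6-1)·t_tx + 4·t_prop = 9·0.0232258 + 4·25.5 = 102 ms.

102 ms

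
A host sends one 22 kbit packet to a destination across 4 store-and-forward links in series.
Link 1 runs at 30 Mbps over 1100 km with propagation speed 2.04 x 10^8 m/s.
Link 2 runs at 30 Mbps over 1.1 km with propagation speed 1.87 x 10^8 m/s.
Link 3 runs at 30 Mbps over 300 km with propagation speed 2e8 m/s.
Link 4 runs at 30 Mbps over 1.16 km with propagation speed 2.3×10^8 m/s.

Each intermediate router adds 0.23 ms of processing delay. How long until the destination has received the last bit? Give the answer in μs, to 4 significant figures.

10530 μs

L = 22000 bits.
Transmission delay per hop = L/R = 22000/30000000 = 733.333 μs; 4 hops → 2933.33 μs.
Propagation delays (d/s per hop): 5392.16, 5.88235, 1500, 5.04348 μs; sum = 6903.08 μs.
Processing at 3 router(s): 3 × 0.23 ms = 690 μs.
End-to-end = 10530 μs.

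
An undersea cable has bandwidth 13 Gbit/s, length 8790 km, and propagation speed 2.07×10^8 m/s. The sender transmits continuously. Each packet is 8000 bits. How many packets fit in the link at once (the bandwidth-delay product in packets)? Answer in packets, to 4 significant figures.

69000 packets

Propagation delay = 8790000 / 2.07e+08 = 0.0424638 s.
BDP = R × t_prop = 13000000000 × 0.0424638 = 552029000 bits.
In packets of 8000 bits: 69000 packets.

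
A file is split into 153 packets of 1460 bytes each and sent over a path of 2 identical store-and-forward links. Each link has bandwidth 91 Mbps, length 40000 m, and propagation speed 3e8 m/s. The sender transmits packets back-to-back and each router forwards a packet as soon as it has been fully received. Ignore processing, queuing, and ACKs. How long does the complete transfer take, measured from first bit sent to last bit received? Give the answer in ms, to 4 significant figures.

Per-hop transmission t_tx = L/R = 11680/91000000 = 0.128352 ms.
Per-hop propagation t_prop = 40000/300000000 = 0.133333 ms.
Pipeline fill: first packet needs 2·t_tx to clear all hops; remaining 152 packets each add one t_tx.
Total = (2+153-1)·t_tx + 2·t_prop = 154·0.128352 + 2·0.133333 = 20.03 ms.

20.03 ms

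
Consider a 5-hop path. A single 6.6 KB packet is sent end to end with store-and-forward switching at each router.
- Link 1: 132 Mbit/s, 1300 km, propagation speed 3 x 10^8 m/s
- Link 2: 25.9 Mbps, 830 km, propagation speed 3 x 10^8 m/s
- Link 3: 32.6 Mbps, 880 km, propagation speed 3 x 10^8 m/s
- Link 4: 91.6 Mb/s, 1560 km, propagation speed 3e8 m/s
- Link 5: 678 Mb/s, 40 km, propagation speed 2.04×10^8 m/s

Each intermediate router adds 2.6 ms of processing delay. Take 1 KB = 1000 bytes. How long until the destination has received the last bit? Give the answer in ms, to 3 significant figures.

30.5 ms

L = 52800 bits.
Transmission delays (L/R per hop): 0.4, 2.03861, 1.61963, 0.576419, 0.0778761 ms; sum = 4.71254 ms.
Propagation delays (d/s per hop): 4.33333, 2.76667, 2.93333, 5.2, 0.196078 ms; sum = 15.4294 ms.
Processing at 4 router(s): 4 × 2.6 ms = 10.4 ms.
End-to-end = 30.5 ms.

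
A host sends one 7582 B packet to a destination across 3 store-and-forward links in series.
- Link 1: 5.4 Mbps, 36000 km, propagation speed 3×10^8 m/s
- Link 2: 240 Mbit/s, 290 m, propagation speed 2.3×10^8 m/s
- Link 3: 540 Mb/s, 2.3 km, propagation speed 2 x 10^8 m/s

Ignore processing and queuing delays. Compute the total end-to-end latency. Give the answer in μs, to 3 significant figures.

L = 7582 × 8 = 60656 bits.
Transmission delays (L/R per hop): 11232.6, 252.733, 112.326 μs; sum = 11597.7 μs.
Propagation delays (d/s per hop): 120000, 1.26087, 11.5 μs; sum = 120013 μs.
End-to-end = 132000 μs.

132000 μs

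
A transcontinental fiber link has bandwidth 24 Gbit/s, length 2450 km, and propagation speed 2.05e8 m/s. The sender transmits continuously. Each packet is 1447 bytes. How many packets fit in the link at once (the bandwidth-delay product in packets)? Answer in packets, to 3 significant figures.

24800 packets

Propagation delay = 2450000 / 2.05e+08 = 0.0119512 s.
BDP = R × t_prop = 24000000000 × 0.0119512 = 286829000 bits.
In packets of 11576 bits: 24800 packets.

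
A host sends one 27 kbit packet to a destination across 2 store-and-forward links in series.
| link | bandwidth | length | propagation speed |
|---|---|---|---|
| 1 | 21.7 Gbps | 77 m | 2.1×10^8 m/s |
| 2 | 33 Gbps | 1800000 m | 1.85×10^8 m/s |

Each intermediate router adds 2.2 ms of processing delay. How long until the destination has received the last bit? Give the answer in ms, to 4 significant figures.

L = 27000 bits.
Transmission delays (L/R per hop): 0.00124424, 0.000818182 ms; sum = 0.00206242 ms.
Propagation delays (d/s per hop): 0.000366667, 9.72973 ms; sum = 9.7301 ms.
Processing at 1 router(s): 1 × 2.2 ms = 2.2 ms.
End-to-end = 11.93 ms.

11.93 ms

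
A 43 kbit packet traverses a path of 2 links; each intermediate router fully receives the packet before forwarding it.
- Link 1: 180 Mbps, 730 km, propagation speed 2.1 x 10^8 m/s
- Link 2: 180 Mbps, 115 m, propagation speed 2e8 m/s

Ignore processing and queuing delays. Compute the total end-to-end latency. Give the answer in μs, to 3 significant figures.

3950 μs

L = 43000 bits.
Transmission delay per hop = L/R = 43000/180000000 = 238.889 μs; 2 hops → 477.778 μs.
Propagation delays (d/s per hop): 3476.19, 0.575 μs; sum = 3476.77 μs.
End-to-end = 3950 μs.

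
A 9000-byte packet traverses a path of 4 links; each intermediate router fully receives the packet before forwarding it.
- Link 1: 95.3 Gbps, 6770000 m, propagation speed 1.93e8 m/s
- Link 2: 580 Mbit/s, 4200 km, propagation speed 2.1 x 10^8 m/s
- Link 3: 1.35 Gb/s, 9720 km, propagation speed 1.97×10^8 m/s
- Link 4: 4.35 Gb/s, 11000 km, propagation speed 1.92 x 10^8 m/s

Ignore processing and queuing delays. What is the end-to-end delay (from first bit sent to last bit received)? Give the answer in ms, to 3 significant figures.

162 ms

L = 9000 × 8 = 72000 bits.
Transmission delays (L/R per hop): 0.000755509, 0.124138, 0.0533333, 0.0165517 ms; sum = 0.194778 ms.
Propagation delays (d/s per hop): 35.0777, 20, 49.3401, 57.2917 ms; sum = 161.709 ms.
End-to-end = 162 ms.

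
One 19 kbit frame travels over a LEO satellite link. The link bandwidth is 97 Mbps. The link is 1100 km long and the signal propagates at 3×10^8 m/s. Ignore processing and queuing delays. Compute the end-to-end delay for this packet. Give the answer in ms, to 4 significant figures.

L = 19000 bits.
Transmission delay = L/R = 19000 / 97000000 = 0.195876 ms.
Propagation delay = d/s = 1100000 m / 300000000 m/s = 3.66667 ms.
Total = 3.863 ms.

3.863 ms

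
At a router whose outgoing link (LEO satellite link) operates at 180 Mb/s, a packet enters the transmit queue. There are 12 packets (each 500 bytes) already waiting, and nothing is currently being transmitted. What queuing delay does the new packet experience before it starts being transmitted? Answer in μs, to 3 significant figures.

267 μs

Each queued packet: L/R = 4000/180000000 = 22.2222 μs.
12 queued → 266.667 μs.
Queuing delay = 267 μs.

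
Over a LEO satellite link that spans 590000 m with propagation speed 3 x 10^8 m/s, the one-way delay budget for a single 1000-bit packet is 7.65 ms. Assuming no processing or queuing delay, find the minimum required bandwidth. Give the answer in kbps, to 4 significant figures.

176.0 kbps

Propagation delay = 590000 / 300000000 = 1.96667 ms.
Transmission budget = 7.65 − 1.96667 = 5.68333 ms.
R ≥ L / t_tx = 1000 bits / 0.00568333 s = 176.0 kbps.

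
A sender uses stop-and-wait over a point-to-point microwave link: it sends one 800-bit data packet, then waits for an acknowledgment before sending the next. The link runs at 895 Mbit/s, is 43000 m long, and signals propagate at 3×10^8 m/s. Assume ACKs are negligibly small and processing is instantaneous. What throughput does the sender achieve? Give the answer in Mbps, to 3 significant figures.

t_tx = L/R = 800/895000000 = 8.93855e-07 s.
t_prop = 43000/300000000 = 0.000143333 s; RTT = 0.000286667 s.
Cycle = t_tx + RTT = 0.000287561 s.
Throughput = L / cycle = 800 / 0.000287561 = 2.78 Mbps.

2.78 Mbps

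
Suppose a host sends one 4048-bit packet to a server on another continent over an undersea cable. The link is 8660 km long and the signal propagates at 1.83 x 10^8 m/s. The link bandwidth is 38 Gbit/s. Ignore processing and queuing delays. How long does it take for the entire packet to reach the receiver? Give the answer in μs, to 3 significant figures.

47300 μs

Transmission delay = L/R = 4048 / 38000000000 = 0.106526 μs.
Propagation delay = d/s = 8660000 m / 183000000 m/s = 47322.4 μs.
Total = 47300 μs.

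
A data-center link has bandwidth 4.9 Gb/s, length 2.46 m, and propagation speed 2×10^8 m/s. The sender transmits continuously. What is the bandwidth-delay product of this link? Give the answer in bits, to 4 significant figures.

Propagation delay = 2.46 / 200000000 = 1.23e-08 s.
BDP = R × t_prop = 4900000000 × 1.23e-08 = 60.27 bits.

60.27 bits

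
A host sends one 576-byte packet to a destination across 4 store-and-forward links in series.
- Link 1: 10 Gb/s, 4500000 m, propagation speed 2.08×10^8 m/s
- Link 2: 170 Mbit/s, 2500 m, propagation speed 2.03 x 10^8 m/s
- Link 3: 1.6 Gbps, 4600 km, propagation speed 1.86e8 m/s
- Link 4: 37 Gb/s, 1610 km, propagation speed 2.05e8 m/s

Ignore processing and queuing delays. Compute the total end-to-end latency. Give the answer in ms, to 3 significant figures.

L = 576 × 8 = 4608 bits.
Transmission delays (L/R per hop): 0.0004608, 0.0271059, 0.00288, 0.000124541 ms; sum = 0.0305712 ms.
Propagation delays (d/s per hop): 21.6346, 0.0123153, 24.7312, 7.85366 ms; sum = 54.2318 ms.
End-to-end = 54.3 ms.

54.3 ms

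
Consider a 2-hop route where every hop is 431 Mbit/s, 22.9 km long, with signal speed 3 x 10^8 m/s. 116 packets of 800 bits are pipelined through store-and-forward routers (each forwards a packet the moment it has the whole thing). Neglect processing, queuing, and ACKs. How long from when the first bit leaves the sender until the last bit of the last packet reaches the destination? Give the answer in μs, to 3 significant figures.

370 μs

Per-hop transmission t_tx = L/R = 800/431000000 = 1.85615 μs.
Per-hop propagation t_prop = 22900/300000000 = 76.3333 μs.
Pipeline fill: first packet needs 2·t_tx to clear all hops; remaining 115 packets each add one t_tx.
Total = (2+116-1)·t_tx + 2·t_prop = 117·1.85615 + 2·76.3333 = 370 μs.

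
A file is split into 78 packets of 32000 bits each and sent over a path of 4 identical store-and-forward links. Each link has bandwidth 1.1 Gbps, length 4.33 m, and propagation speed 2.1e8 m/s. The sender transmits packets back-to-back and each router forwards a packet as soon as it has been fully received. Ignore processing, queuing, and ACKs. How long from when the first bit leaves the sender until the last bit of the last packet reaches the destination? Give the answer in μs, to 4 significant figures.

2356 μs

Per-hop transmission t_tx = L/R = 32000/1100000000 = 29.0909 μs.
Per-hop propagation t_prop = 4.33/210000000 = 0.020619 μs.
Pipeline fill: first packet needs 4·t_tx to clear all hops; remaining 77 packets each add one t_tx.
Total = (4+78-1)·t_tx + 4·t_prop = 81·29.0909 + 4·0.020619 = 2356 μs.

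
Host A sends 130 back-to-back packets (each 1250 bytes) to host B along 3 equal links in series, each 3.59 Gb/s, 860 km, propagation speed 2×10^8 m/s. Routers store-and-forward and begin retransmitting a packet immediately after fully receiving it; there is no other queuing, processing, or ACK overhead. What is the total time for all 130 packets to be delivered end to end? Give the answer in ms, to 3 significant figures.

Per-hop transmission t_tx = L/R = 10000/3590000000 = 0.00278552 ms.
Per-hop propagation t_prop = 860000/200000000 = 4.3 ms.
Pipeline fill: first packet needs 3·t_tx to clear all hops; remaining 129 packets each add one t_tx.
Total = (3+130-1)·t_tx + 3·t_prop = 132·0.00278552 + 3·4.3 = 13.3 ms.

13.3 ms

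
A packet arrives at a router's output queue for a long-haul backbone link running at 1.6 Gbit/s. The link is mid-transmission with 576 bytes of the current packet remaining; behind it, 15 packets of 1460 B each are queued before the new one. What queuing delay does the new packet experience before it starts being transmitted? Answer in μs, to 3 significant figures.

112 μs

Each queued packet: L/R = 11680/1600000000 = 7.3 μs.
15 queued → 109.5 μs.
Plus remaining 4608 bits of current packet: 2.88 μs.
Queuing delay = 112 μs.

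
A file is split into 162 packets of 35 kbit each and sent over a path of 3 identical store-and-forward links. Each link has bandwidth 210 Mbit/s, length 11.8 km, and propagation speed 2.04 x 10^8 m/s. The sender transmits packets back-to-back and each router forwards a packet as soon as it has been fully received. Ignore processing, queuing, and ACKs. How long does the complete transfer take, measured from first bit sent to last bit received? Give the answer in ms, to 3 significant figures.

Per-hop transmission t_tx = L/R = 35000/210000000 = 0.166667 ms.
Per-hop propagation t_prop = 11800/204000000 = 0.0578431 ms.
Pipeline fill: first packet needs 3·t_tx to clear all hops; remaining 161 packets each add one t_tx.
Total = (3+162-1)·t_tx + 3·t_prop = 164·0.166667 + 3·0.0578431 = 27.5 ms.

27.5 ms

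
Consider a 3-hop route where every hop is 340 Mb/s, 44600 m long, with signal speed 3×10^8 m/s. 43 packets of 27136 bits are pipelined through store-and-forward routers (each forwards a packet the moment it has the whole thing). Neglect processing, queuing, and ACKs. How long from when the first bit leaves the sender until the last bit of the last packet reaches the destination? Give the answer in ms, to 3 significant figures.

Per-hop transmission t_tx = L/R = 27136/340000000 = 0.0798118 ms.
Per-hop propagation t_prop = 44600/300000000 = 0.148667 ms.
Pipeline fill: first packet needs 3·t_tx to clear all hops; remaining 42 packets each add one t_tx.
Total = (3+43-1)·t_tx + 3·t_prop = 45·0.0798118 + 3·0.148667 = 4.04 ms.

4.04 ms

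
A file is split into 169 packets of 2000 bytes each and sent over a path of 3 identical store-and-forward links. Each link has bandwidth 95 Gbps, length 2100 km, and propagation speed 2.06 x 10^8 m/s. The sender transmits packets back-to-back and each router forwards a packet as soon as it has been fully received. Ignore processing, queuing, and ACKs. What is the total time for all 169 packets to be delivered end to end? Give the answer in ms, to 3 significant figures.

30.6 ms

Per-hop transmission t_tx = L/R = 16000/95000000000 = 0.000168421 ms.
Per-hop propagation t_prop = 2100000/206000000 = 10.1942 ms.
Pipeline fill: first packet needs 3·t_tx to clear all hops; remaining 168 packets each add one t_tx.
Total = (3+169-1)·t_tx + 3·t_prop = 171·0.000168421 + 3·10.1942 = 30.6 ms.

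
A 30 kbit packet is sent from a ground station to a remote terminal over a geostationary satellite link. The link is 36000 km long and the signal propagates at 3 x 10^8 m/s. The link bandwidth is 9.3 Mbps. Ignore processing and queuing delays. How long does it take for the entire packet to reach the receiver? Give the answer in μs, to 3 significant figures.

L = 30000 bits.
Transmission delay = L/R = 30000 / 9300000 = 3225.81 μs.
Propagation delay = d/s = 36000000 m / 300000000 m/s = 120000 μs.
Total = 123000 μs.

123000 μs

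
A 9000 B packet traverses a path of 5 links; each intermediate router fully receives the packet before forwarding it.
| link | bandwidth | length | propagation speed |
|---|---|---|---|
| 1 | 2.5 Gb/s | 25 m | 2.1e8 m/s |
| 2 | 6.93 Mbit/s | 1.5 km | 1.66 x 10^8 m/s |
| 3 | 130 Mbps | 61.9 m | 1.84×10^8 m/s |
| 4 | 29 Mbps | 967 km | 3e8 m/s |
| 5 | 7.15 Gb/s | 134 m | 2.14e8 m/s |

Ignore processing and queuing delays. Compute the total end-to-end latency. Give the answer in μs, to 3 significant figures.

L = 9000 × 8 = 72000 bits.
Transmission delays (L/R per hop): 28.8, 10389.6, 553.846, 2482.76, 10.0699 μs; sum = 13465.1 μs.
Propagation delays (d/s per hop): 0.119048, 9.03614, 0.336413, 3223.33, 0.626168 μs; sum = 3233.45 μs.
End-to-end = 16700 μs.

16700 μs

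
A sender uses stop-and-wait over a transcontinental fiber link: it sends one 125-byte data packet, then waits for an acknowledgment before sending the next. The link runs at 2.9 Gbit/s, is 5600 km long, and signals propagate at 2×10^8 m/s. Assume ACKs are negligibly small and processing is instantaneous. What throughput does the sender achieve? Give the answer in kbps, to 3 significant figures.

t_tx = L/R = 1000/2900000000 = 3.44828e-07 s.
t_prop = 5600000/200000000 = 0.028 s; RTT = 0.056 s.
Cycle = t_tx + RTT = 0.0560003 s.
Throughput = L / cycle = 1000 / 0.0560003 = 17.9 kbps.

17.9 kbps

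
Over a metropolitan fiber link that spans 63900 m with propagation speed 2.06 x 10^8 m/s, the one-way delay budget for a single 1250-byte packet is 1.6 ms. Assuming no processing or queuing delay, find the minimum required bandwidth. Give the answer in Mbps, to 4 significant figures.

7.753 Mbps

L = 10000 bits.
Propagation delay = 63900 / 206000000 = 0.310194 ms.
Transmission budget = 1.6 − 0.310194 = 1.28981 ms.
R ≥ L / t_tx = 10000 bits / 0.00128981 s = 7.753 Mbps.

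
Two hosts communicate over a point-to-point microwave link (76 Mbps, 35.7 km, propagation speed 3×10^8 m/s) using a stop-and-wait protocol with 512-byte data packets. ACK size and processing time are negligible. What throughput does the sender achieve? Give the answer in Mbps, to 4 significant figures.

14.03 Mbps

t_tx = L/R = 4096/76000000 = 5.38947e-05 s.
t_prop = 35700/300000000 = 0.000119 s; RTT = 0.000238 s.
Cycle = t_tx + RTT = 0.000291895 s.
Throughput = L / cycle = 4096 / 0.000291895 = 14.03 Mbps.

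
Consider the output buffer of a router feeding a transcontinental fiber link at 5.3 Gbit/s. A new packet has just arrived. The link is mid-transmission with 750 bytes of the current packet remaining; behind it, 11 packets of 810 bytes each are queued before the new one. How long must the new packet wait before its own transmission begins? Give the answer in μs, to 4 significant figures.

14.58 μs

Each queued packet: L/R = 6480/5300000000 = 1.22264 μs.
11 queued → 13.4491 μs.
Plus remaining 6000 bits of current packet: 1.13208 μs.
Queuing delay = 14.58 μs.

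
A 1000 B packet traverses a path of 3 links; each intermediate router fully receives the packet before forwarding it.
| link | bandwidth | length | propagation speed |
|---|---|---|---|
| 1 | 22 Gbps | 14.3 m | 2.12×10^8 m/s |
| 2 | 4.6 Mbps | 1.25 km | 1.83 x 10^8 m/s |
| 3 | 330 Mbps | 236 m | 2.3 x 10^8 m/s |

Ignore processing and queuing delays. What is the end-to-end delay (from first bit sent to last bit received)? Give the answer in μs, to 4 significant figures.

1772 μs

L = 1000 × 8 = 8000 bits.
Transmission delays (L/R per hop): 0.363636, 1739.13, 24.2424 μs; sum = 1763.74 μs.
Propagation delays (d/s per hop): 0.0674528, 6.8306, 1.02609 μs; sum = 7.92414 μs.
End-to-end = 1772 μs.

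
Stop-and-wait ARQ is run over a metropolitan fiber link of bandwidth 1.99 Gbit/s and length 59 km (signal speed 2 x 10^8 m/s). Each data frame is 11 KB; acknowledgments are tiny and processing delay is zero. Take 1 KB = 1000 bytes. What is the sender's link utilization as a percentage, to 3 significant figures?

6.97 %

t_tx = L/R = 88000/1990000000 = 4.42211e-05 s.
t_prop = 59000/200000000 = 0.000295 s; RTT = 0.00059 s.
Cycle = t_tx + RTT = 0.000634221 s.
Utilization = t_tx / cycle = 4.42211e-05/0.000634221 = 6.97 %.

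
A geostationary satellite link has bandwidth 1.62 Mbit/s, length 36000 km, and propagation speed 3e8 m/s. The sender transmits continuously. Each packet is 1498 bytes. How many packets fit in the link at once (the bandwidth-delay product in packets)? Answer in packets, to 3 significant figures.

Propagation delay = 36000000 / 300000000 = 0.12 s.
BDP = R × t_prop = 1620000 × 0.12 = 194400 bits.
In packets of 11984 bits: 16.2 packets.

16.2 packets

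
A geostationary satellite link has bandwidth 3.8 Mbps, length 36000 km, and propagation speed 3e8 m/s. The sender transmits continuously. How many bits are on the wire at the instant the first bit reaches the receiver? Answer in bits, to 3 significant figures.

456000 bits

Propagation delay = 36000000 / 300000000 = 0.12 s.
BDP = R × t_prop = 3800000 × 0.12 = 456000 bits.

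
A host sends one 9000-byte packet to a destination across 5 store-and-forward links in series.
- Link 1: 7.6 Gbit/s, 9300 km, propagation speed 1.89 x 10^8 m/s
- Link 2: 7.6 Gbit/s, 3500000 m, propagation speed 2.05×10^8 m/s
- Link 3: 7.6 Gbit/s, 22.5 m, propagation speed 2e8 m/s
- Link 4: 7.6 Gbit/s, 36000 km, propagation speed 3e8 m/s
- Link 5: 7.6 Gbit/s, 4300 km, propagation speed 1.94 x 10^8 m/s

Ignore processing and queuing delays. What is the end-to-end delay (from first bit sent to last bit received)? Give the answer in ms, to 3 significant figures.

L = 9000 × 8 = 72000 bits.
Transmission delay per hop = L/R = 72000/7600000000 = 0.00947368 ms; 5 hops → 0.0473684 ms.
Propagation delays (d/s per hop): 49.2063, 17.0732, 0.0001125, 120, 22.1649 ms; sum = 208.445 ms.
End-to-end = 208 ms.

208 ms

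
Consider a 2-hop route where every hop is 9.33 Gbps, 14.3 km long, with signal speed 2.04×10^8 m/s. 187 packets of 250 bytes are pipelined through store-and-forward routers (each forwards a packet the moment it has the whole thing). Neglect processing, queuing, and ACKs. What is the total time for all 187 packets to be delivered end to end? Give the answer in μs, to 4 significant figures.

Per-hop transmission t_tx = L/R = 2000/9330000000 = 0.214362 μs.
Per-hop propagation t_prop = 14300/204000000 = 70.098 μs.
Pipeline fill: first packet needs 2·t_tx to clear all hops; remaining 186 packets each add one t_tx.
Total = (2+187-1)·t_tx + 2·t_prop = 188·0.214362 + 2·70.098 = 180.5 μs.

180.5 μs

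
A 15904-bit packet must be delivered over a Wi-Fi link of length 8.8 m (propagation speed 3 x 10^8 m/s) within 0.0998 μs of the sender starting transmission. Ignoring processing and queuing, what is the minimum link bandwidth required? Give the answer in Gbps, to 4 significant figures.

Propagation delay = 8.8 / 300000000 = 0.0293333 μs.
Transmission budget = 0.0998 − 0.0293333 = 0.0704667 μs.
R ≥ L / t_tx = 15904 bits / 7.04667e-08 s = 225.7 Gbps.

225.7 Gbps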